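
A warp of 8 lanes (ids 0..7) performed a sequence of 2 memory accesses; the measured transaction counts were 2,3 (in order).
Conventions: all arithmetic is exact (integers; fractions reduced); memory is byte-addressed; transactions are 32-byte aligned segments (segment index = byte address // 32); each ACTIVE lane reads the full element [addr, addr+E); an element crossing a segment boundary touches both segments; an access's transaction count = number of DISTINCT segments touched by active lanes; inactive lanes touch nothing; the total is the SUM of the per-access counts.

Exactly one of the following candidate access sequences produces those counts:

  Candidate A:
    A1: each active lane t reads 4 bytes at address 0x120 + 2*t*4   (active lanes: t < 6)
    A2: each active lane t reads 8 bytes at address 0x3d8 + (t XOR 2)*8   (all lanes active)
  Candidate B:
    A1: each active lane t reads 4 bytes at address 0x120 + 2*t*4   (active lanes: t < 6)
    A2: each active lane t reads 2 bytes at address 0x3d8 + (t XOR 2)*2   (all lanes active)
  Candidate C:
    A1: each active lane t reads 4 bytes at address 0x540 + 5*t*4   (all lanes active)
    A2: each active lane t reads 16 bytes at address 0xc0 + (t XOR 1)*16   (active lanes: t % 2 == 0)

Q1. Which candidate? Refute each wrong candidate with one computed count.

B: A2 gives 2 transactions, not 3
C: A1 gives 5 transactions, not 2
A: all counts match (2,3)

Answer: A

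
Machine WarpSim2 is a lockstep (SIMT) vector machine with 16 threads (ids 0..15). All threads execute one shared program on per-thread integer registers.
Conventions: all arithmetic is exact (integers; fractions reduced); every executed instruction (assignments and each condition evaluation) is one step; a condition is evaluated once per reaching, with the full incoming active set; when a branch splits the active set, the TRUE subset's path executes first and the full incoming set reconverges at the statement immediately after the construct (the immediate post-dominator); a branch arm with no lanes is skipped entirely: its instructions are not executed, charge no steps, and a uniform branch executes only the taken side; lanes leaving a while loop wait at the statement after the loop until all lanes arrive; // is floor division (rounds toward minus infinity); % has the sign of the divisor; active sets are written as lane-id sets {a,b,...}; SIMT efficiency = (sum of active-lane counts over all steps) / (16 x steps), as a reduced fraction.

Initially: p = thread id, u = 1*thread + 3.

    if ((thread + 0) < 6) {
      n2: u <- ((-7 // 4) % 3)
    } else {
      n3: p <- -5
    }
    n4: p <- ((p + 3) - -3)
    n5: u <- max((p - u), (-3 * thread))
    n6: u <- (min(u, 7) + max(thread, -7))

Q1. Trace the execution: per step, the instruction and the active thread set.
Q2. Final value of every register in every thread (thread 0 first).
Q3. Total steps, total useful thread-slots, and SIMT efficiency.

step 0: eval ((thread + 0) < 6)      {0,1,2,3,4,5,6,7,8,9,10,11,12,13,14,15}
step 1: u <- ((-7 // 4) % 3)         {0,1,2,3,4,5}
step 2: p <- -5                      {6,7,8,9,10,11,12,13,14,15}
step 3: p <- ((p + 3) - -3)          {0,1,2,3,4,5,6,7,8,9,10,11,12,13,14,15}
step 4: u <- max((p - u), (-3 * thread)) {0,1,2,3,4,5,6,7,8,9,10,11,12,13,14,15}
step 5: u <- (min(u, 7) + max(thread, -7)) {0,1,2,3,4,5,6,7,8,9,10,11,12,13,14,15}

Answer: 6 steps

p: 6,7,8,9,10,11,1,1,1,1,1,1,1,1,1,1
u: 5,7,9,10,11,12,-2,-2,-2,-2,-2,-2,-2,-2,-2,-2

steps = 6; useful = 80; efficiency = 80/96 = 5/6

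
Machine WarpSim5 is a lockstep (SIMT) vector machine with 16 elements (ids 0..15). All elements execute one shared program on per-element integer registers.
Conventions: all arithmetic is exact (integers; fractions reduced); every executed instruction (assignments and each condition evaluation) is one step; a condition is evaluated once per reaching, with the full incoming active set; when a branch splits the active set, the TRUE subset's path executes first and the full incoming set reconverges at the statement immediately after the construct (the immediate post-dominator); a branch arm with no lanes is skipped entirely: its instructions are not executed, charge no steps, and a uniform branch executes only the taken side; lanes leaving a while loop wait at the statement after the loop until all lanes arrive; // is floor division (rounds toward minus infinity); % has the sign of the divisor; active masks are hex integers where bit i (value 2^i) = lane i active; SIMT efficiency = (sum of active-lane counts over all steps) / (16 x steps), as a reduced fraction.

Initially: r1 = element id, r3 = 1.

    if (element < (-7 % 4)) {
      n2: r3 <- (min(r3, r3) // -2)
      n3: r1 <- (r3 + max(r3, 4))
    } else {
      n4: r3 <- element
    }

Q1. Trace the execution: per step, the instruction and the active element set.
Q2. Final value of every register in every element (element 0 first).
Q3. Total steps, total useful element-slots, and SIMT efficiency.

step 0: eval (element < (-7 % 4))    0xffff
step 1: r3 <- (min(r3, r3) // -2)    0x0001
step 2: r1 <- (r3 + max(r3, 4))      0x0001
step 3: r3 <- element                0xfffe

Answer: 4 steps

r1: 3,1,2,3,4,5,6,7,8,9,10,11,12,13,14,15
r3: -1,1,2,3,4,5,6,7,8,9,10,11,12,13,14,15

steps = 4; useful = 33; efficiency = 33/64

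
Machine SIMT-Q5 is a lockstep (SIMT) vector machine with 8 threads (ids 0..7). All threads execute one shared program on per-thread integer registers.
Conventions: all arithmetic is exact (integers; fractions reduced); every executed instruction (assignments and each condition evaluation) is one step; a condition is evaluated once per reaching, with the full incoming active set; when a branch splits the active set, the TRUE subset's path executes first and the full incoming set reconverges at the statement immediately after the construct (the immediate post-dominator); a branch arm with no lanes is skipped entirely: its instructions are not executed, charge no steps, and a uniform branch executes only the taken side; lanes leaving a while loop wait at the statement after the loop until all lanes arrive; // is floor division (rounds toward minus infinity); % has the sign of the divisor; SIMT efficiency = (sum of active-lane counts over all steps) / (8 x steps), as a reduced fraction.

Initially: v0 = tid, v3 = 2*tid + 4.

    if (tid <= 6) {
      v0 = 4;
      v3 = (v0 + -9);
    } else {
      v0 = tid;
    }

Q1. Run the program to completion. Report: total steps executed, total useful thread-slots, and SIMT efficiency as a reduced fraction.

Answer: 4 steps, 23 useful, 23/32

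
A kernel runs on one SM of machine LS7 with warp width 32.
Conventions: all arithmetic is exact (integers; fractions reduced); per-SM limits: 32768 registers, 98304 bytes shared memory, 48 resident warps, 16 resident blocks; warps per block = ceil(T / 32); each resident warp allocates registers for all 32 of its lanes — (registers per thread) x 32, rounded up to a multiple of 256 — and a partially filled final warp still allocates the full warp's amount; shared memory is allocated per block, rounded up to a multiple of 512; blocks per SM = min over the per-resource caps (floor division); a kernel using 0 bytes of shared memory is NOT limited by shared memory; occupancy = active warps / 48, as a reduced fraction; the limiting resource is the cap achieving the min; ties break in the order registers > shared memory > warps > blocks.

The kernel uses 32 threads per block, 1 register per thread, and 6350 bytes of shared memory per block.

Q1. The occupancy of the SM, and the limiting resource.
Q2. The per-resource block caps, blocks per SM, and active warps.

Answer: occupancy 7/24, limited by shared memory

registers: 128 blocks
shared memory: 14 blocks
warps: 48 blocks
blocks: 16 blocks

Answer: 14 blocks, 14 active warps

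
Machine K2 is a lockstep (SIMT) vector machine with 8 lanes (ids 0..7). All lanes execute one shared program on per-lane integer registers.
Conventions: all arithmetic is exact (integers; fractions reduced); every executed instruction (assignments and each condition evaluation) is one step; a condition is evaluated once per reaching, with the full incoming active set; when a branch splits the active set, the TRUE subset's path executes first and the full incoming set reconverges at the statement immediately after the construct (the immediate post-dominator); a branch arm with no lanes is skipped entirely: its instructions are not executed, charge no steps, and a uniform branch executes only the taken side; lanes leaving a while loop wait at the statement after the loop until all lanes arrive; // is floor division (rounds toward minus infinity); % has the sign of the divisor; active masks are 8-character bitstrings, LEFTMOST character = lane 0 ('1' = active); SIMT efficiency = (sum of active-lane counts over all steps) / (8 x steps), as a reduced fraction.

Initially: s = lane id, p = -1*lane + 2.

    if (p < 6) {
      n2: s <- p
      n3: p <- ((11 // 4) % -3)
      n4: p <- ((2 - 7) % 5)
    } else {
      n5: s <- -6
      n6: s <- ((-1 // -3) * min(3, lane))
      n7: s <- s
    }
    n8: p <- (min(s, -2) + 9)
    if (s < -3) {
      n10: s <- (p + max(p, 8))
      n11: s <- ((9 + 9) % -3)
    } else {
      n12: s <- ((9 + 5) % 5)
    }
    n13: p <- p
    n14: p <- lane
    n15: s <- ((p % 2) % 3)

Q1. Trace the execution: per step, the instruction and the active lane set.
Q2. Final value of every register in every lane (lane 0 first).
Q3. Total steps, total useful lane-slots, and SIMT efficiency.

step 0: eval (p < 6)                 11111111
step 1: s <- p                       11111111
step 2: p <- ((11 // 4) % -3)        11111111
step 3: p <- ((2 - 7) % 5)           11111111
step 4: p <- (min(s, -2) + 9)        11111111
step 5: eval (s < -3)                11111111
step 6: s <- (p + max(p, 8))         00000011
step 7: s <- ((9 + 9) % -3)          00000011
step 8: s <- ((9 + 5) % 5)           11111100
step 9: p <- p                       11111111
step 10: p <- lane                    11111111
step 11: s <- ((p % 2) % 3)           11111111

Answer: 12 steps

s: 0,1,0,1,0,1,0,1
p: 0,1,2,3,4,5,6,7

steps = 12; useful = 82; efficiency = 82/96 = 41/48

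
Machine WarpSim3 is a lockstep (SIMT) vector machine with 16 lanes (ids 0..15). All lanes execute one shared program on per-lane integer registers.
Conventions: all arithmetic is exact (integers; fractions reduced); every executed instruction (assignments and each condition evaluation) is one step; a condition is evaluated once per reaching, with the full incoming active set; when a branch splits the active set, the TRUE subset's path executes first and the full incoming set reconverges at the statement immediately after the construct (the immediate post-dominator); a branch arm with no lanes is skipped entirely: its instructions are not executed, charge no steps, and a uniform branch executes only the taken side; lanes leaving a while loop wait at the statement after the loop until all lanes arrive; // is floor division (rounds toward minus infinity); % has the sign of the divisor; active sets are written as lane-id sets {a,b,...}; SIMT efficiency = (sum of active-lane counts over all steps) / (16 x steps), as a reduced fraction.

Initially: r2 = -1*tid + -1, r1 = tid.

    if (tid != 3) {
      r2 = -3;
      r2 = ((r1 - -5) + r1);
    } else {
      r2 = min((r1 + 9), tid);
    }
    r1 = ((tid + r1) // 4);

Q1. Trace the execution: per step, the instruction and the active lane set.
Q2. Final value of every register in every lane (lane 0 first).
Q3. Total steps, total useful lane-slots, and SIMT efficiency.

step 0: eval (tid != 3)              {0,1,2,3,4,5,6,7,8,9,10,11,12,13,14,15}
step 1: r2 <- -3                     {0,1,2,4,5,6,7,8,9,10,11,12,13,14,15}
step 2: r2 <- ((r1 - -5) + r1)       {0,1,2,4,5,6,7,8,9,10,11,12,13,14,15}
step 3: r2 <- min((r1 + 9), tid)     {3}
step 4: r1 <- ((tid + r1) // 4)      {0,1,2,3,4,5,6,7,8,9,10,11,12,13,14,15}

Answer: 5 steps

r2: 5,7,9,3,13,15,17,19,21,23,25,27,29,31,33,35
r1: 0,0,1,1,2,2,3,3,4,4,5,5,6,6,7,7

steps = 5; useful = 63; efficiency = 63/80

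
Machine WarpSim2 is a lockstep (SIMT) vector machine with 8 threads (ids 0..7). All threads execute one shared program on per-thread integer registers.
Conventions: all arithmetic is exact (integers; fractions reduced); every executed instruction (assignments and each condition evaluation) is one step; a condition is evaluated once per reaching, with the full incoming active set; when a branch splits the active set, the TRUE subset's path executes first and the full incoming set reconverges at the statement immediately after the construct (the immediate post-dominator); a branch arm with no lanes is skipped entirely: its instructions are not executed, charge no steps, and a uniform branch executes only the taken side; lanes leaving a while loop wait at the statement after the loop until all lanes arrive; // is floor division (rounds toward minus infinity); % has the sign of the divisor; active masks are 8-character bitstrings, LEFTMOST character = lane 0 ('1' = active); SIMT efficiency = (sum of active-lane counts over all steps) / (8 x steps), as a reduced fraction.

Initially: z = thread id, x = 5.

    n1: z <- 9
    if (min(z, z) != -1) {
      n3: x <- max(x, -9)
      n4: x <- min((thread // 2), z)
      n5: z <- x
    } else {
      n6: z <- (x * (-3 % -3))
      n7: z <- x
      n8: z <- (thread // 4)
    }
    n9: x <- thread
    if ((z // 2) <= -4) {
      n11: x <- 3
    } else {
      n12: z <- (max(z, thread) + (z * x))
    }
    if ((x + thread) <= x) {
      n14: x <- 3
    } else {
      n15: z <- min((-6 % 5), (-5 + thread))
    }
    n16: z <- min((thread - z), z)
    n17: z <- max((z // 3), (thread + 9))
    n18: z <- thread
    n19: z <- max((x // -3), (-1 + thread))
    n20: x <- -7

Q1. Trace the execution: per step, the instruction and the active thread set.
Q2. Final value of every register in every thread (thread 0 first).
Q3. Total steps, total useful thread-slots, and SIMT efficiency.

step 0: z <- 9                       11111111
step 1: eval (min(z, z) != -1)       11111111
step 2: x <- max(x, -9)              11111111
step 3: x <- min((thread // 2), z)   11111111
step 4: z <- x                       11111111
step 5: x <- thread                  11111111
step 6: eval ((z // 2) <= -4)        11111111
step 7: z <- (max(z, thread) + (z * x)) 11111111
step 8: eval ((x + thread) <= x)     11111111
step 9: x <- 3                       10000000
step 10: z <- min((-6 % 5), (-5 + thread)) 01111111
step 11: z <- min((thread - z), z)    11111111
step 12: z <- max((z // 3), (thread + 9)) 11111111
step 13: z <- thread                  11111111
step 14: z <- max((x // -3), (-1 + thread)) 11111111
step 15: x <- -7                      11111111

Answer: 16 steps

z: -1,0,1,2,3,4,5,6
x: -7,-7,-7,-7,-7,-7,-7,-7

steps = 16; useful = 120; efficiency = 120/128 = 15/16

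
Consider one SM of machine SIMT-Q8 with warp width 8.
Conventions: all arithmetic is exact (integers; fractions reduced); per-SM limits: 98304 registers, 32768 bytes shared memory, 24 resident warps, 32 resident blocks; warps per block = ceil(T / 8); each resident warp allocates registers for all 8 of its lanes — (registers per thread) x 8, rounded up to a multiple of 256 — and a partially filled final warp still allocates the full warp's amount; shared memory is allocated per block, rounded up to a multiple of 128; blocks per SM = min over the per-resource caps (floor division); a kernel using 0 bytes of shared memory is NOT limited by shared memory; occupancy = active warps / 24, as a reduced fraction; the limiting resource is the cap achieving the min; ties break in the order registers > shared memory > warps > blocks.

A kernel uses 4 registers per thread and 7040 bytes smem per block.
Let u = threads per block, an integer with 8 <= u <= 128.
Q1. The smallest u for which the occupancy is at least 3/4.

Answer: u = 33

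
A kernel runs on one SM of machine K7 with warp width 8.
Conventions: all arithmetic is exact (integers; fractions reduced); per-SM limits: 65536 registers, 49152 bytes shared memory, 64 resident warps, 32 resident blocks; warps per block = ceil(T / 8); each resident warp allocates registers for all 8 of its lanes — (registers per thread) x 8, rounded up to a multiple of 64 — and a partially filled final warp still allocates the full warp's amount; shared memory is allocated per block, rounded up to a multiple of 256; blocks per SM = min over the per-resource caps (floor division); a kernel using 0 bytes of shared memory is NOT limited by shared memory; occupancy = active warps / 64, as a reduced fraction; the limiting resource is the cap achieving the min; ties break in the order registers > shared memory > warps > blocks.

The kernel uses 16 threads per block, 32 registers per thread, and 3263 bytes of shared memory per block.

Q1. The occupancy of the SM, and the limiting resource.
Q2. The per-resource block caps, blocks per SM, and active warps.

Answer: occupancy 7/16, limited by shared memory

registers: 128 blocks
shared memory: 14 blocks
warps: 32 blocks
blocks: 32 blocks

Answer: 14 blocks, 28 active warps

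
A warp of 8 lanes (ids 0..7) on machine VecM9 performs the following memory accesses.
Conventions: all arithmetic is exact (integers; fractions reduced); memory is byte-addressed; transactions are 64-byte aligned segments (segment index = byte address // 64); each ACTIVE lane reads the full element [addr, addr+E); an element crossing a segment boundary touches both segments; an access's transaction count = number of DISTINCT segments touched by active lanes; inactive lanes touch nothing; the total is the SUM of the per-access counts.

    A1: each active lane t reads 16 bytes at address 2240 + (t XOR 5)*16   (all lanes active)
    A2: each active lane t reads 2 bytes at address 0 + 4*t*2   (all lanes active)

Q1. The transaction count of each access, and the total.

A1: 2 transactions
A2: 1 transaction

Answer: 2,1; total 3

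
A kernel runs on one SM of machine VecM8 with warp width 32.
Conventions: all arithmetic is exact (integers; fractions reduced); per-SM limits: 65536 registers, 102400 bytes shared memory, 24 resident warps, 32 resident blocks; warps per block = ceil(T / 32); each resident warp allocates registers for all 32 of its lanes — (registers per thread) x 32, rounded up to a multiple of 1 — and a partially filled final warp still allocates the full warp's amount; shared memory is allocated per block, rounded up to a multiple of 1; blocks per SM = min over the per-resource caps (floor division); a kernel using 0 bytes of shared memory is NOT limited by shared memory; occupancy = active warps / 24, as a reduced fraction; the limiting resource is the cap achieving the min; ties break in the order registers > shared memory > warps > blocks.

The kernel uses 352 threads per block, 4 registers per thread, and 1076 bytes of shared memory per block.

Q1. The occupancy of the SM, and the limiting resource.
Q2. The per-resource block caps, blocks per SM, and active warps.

Answer: occupancy 11/12, limited by warps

registers: 46 blocks
shared memory: 95 blocks
warps: 2 blocks
blocks: 32 blocks

Answer: 2 blocks, 22 active warps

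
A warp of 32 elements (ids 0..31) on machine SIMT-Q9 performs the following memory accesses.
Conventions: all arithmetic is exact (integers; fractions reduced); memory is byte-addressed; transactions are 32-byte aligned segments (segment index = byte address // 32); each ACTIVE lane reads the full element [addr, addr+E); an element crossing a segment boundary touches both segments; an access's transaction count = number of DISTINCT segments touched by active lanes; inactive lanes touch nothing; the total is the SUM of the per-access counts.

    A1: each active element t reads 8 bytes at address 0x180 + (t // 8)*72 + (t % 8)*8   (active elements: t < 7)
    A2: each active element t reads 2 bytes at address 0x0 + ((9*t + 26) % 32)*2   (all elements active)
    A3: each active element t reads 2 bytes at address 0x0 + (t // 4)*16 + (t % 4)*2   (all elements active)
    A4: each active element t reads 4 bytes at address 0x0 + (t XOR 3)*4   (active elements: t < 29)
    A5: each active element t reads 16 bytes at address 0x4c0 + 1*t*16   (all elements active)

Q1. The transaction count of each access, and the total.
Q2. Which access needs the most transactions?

A1: 2 transactions
A2: 2 transactions
A3: 4 transactions
A4: 4 transactions
A5: 16 transactions

Answer: 2,2,4,4,16; total 28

Answer: A5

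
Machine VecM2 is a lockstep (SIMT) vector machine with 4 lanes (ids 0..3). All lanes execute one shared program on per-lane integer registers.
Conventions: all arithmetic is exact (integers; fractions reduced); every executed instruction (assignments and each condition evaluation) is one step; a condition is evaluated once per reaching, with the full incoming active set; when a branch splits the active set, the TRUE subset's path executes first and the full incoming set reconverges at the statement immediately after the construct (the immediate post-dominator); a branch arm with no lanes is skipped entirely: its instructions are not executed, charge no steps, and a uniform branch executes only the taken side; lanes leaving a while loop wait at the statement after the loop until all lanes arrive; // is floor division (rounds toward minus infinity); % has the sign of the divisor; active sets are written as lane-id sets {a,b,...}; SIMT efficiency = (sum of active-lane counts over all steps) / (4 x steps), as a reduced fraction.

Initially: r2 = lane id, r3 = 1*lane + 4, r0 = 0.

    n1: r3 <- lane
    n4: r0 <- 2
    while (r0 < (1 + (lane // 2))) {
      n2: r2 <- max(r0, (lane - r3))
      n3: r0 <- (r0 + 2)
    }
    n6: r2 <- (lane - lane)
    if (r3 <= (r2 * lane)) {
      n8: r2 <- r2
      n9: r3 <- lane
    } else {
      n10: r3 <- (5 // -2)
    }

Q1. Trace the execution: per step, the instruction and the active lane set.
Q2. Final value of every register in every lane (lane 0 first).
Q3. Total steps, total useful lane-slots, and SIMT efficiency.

step 0: r3 <- lane                   {0,1,2,3}
step 1: r0 <- 2                      {0,1,2,3}
step 2: eval (r0 < (1 + (lane // 2))) {0,1,2,3}
step 3: r2 <- (lane - lane)          {0,1,2,3}
step 4: eval (r3 <= (r2 * lane))     {0,1,2,3}
step 5: r2 <- r2                     {0}
step 6: r3 <- lane                   {0}
step 7: r3 <- (5 // -2)              {1,2,3}

Answer: 8 steps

r2: 0,0,0,0
r3: 0,-3,-3,-3
r0: 2,2,2,2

steps = 8; useful = 25; efficiency = 25/32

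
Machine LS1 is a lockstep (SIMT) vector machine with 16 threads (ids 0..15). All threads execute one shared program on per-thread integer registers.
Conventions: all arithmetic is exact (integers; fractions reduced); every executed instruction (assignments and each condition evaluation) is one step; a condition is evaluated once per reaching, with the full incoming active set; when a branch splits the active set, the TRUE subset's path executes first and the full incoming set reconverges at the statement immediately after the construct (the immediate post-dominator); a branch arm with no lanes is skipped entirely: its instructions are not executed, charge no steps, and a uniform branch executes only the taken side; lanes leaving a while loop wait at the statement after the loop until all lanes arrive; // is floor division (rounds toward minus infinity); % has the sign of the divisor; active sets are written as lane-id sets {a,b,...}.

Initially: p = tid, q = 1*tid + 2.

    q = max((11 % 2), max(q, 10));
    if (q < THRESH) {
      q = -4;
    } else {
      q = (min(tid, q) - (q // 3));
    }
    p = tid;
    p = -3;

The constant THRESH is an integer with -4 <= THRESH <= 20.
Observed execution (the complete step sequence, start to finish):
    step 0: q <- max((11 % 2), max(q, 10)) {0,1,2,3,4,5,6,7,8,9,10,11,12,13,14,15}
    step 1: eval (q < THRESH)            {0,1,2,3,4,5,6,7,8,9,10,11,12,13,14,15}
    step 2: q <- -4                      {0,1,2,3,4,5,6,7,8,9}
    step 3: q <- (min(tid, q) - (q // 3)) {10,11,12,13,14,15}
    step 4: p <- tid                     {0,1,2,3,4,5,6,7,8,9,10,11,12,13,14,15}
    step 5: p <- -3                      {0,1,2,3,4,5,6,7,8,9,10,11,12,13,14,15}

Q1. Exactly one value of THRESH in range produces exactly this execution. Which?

Answer: THRESH = 12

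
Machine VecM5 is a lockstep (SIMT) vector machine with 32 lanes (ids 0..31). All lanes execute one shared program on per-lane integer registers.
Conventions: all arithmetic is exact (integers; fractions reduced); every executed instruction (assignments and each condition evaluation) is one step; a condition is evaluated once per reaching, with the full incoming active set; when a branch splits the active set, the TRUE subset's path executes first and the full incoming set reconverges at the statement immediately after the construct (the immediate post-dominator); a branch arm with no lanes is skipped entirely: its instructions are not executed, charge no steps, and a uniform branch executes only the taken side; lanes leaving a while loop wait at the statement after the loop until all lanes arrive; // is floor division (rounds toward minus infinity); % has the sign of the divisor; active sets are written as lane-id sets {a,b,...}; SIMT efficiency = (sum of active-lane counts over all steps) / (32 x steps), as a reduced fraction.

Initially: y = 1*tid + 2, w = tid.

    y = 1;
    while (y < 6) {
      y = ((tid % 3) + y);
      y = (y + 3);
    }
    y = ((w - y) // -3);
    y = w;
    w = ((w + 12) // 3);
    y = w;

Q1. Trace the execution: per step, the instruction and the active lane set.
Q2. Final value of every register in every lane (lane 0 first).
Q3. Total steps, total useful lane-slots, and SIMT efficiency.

step 0: y <- 1                       {0,1,2,3,4,5,6,7,8,9,10,11,12,13,14,15,16,17,18,19,20,21,22,23,24,25,26,27,28,29,30,31}
step 1: eval (y < 6)                 {0,1,2,3,4,5,6,7,8,9,10,11,12,13,14,15,16,17,18,19,20,21,22,23,24,25,26,27,28,29,30,31}
step 2: y <- ((tid % 3) + y)         {0,1,2,3,4,5,6,7,8,9,10,11,12,13,14,15,16,17,18,19,20,21,22,23,24,25,26,27,28,29,30,31}
step 3: y <- (y + 3)                 {0,1,2,3,4,5,6,7,8,9,10,11,12,13,14,15,16,17,18,19,20,21,22,23,24,25,26,27,28,29,30,31}
step 4: eval (y < 6)                 {0,1,2,3,4,5,6,7,8,9,10,11,12,13,14,15,16,17,18,19,20,21,22,23,24,25,26,27,28,29,30,31}
step 5: y <- ((tid % 3) + y)         {0,1,3,4,6,7,9,10,12,13,15,16,18,19,21,22,24,25,27,28,30,31}
step 6: y <- (y + 3)                 {0,1,3,4,6,7,9,10,12,13,15,16,18,19,21,22,24,25,27,28,30,31}
step 7: eval (y < 6)                 {0,1,3,4,6,7,9,10,12,13,15,16,18,19,21,22,24,25,27,28,30,31}
step 8: y <- ((w - y) // -3)         {0,1,2,3,4,5,6,7,8,9,10,11,12,13,14,15,16,17,18,19,20,21,22,23,24,25,26,27,28,29,30,31}
step 9: y <- w                       {0,1,2,3,4,5,6,7,8,9,10,11,12,13,14,15,16,17,18,19,20,21,22,23,24,25,26,27,28,29,30,31}
step 10: w <- ((w + 12) // 3)         {0,1,2,3,4,5,6,7,8,9,10,11,12,13,14,15,16,17,18,19,20,21,22,23,24,25,26,27,28,29,30,31}
step 11: y <- w                       {0,1,2,3,4,5,6,7,8,9,10,11,12,13,14,15,16,17,18,19,20,21,22,23,24,25,26,27,28,29,30,31}

Answer: 12 steps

y: 4,4,4,5,5,5,6,6,6,7,7,7,8,8,8,9,9,9,10,10,10,11,11,11,12,12,12,13,13,13,14,14
w: 4,4,4,5,5,5,6,6,6,7,7,7,8,8,8,9,9,9,10,10,10,11,11,11,12,12,12,13,13,13,14,14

steps = 12; useful = 354; efficiency = 354/384 = 59/64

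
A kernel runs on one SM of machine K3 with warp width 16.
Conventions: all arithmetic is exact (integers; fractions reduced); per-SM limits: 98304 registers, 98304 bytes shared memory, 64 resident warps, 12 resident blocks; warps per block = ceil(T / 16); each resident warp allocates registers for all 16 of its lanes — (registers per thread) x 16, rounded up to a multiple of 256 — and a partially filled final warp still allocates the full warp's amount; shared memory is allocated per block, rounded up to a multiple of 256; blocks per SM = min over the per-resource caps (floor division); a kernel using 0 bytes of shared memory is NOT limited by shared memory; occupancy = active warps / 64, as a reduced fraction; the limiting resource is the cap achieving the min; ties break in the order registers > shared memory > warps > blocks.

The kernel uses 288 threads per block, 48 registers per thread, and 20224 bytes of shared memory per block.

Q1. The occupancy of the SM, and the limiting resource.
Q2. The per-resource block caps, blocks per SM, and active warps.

Answer: occupancy 27/32, limited by warps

registers: 7 blocks
shared memory: 4 blocks
warps: 3 blocks
blocks: 12 blocks

Answer: 3 blocks, 54 active warps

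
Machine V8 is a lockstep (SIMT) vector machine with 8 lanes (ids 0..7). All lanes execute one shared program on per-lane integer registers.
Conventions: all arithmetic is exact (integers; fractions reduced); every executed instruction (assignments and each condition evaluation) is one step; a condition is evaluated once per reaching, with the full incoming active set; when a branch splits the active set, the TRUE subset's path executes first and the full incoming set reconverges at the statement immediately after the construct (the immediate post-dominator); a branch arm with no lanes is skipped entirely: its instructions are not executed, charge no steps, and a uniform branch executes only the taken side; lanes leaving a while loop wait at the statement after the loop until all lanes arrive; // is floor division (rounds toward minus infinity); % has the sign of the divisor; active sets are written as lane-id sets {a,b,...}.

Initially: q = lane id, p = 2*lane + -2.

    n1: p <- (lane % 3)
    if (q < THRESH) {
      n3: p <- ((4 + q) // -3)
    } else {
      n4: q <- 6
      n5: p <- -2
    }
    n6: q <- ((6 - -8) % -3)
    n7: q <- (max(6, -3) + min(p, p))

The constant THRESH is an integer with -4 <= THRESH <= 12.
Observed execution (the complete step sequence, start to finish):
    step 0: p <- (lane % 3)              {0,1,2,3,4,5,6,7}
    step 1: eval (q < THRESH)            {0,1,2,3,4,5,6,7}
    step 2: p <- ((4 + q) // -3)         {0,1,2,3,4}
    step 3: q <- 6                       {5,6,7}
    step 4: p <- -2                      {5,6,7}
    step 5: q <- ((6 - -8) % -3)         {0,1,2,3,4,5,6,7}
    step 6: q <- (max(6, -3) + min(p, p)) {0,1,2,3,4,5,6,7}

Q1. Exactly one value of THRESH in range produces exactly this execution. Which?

Answer: THRESH = 5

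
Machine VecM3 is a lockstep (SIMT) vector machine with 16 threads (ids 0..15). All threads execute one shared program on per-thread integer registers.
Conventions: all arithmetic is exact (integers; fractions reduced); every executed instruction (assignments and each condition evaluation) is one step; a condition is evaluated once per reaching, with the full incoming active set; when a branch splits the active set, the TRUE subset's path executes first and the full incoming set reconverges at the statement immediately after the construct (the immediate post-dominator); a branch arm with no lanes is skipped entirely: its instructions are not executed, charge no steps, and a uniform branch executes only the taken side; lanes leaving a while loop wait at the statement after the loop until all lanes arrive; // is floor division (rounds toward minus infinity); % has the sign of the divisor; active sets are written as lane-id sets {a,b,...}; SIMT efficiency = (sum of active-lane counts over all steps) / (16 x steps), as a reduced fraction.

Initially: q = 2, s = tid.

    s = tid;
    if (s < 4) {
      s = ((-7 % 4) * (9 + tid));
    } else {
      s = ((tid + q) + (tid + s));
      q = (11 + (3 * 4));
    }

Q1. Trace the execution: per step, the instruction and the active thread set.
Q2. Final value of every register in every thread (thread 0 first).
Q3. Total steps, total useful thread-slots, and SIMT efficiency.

step 0: s <- tid                     {0,1,2,3,4,5,6,7,8,9,10,11,12,13,14,15}
step 1: eval (s < 4)                 {0,1,2,3,4,5,6,7,8,9,10,11,12,13,14,15}
step 2: s <- ((-7 % 4) * (9 + tid))  {0,1,2,3}
step 3: s <- ((tid + q) + (tid + s)) {4,5,6,7,8,9,10,11,12,13,14,15}
step 4: q <- (11 + (3 * 4))          {4,5,6,7,8,9,10,11,12,13,14,15}

Answer: 5 steps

q: 2,2,2,2,23,23,23,23,23,23,23,23,23,23,23,23
s: 9,10,11,12,14,17,20,23,26,29,32,35,38,41,44,47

steps = 5; useful = 60; efficiency = 60/80 = 3/4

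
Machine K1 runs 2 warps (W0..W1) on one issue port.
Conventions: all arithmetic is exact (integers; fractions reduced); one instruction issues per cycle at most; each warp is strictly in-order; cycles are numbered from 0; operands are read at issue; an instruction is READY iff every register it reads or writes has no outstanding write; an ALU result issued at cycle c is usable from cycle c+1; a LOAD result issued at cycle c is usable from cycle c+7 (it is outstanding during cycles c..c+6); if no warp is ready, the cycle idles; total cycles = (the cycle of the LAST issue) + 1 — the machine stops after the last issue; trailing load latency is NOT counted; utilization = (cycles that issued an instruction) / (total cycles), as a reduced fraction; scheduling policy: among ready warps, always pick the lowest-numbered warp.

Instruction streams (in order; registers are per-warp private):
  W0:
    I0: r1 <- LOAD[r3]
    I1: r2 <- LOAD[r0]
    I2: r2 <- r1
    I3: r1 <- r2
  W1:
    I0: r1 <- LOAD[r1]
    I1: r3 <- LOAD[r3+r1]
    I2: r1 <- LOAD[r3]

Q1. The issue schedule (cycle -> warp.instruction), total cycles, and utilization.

cycle 0: W0.I0
cycle 1: W0.I1
cycle 2: W1.I0
cycle 3: idle
cycle 4: idle
cycle 5: idle
cycle 6: idle
cycle 7: idle
cycle 8: W0.I2
cycle 9: W0.I3
cycle 10: W1.I1
cycle 11: idle
cycle 12: idle
cycle 13: idle
cycle 14: idle
cycle 15: idle
cycle 16: idle
cycle 17: W1.I2

Answer: 18 cycles, utilization 7/18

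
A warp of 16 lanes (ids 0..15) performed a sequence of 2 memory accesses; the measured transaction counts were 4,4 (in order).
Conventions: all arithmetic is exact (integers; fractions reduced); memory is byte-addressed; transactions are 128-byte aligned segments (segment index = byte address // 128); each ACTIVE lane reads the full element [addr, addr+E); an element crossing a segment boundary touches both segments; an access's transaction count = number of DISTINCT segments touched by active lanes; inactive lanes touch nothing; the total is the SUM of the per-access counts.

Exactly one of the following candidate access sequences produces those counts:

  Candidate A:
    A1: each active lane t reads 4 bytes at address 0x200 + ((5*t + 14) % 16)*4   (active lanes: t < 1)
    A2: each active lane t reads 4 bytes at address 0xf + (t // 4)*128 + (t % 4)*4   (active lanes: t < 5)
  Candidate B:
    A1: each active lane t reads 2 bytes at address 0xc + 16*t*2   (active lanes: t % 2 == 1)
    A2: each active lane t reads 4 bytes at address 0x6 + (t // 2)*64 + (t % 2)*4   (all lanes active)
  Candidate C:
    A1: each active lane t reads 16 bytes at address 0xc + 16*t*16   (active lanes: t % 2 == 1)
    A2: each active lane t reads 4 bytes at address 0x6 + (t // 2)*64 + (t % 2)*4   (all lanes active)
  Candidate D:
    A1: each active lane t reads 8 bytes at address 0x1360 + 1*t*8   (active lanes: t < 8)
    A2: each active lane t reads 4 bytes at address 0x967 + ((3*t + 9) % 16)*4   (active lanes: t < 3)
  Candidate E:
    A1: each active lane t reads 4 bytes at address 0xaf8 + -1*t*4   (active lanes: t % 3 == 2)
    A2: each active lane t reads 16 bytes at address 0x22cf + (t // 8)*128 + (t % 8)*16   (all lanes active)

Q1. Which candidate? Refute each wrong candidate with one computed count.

A: A1 gives 1 transaction, not 4
C: A1 gives 8 transactions, not 4
D: A1 gives 2 transactions, not 4
E: A1 gives 1 transaction, not 4
B: all counts match (4,4)

Answer: B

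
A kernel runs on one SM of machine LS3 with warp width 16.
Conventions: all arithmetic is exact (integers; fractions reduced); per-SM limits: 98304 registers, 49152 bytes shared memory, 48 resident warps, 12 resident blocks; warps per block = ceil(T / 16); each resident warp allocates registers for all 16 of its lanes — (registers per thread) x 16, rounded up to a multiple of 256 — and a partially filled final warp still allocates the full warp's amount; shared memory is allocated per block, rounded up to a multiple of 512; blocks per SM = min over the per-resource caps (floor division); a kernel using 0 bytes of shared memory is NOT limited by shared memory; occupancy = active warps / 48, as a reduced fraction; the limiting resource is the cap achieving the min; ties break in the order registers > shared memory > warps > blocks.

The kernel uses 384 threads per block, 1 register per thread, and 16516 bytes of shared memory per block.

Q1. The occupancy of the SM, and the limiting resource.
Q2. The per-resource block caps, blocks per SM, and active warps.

Answer: occupancy 1, limited by shared memory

registers: 16 blocks
shared memory: 2 blocks
warps: 2 blocks
blocks: 12 blocks

Answer: 2 blocks, 48 active warps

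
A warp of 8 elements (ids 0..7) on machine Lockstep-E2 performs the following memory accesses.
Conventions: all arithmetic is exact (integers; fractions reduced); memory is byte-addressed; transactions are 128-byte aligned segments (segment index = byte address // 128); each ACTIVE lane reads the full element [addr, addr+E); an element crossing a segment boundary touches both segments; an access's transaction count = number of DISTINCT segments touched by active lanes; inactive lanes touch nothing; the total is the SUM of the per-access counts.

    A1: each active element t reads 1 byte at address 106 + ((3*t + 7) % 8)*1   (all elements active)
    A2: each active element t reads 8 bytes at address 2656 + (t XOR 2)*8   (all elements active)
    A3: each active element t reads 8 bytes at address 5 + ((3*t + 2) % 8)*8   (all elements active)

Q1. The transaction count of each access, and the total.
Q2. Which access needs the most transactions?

A1: 1 transaction
A2: 2 transactions
A3: 1 transaction

Answer: 1,2,1; total 4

Answer: A2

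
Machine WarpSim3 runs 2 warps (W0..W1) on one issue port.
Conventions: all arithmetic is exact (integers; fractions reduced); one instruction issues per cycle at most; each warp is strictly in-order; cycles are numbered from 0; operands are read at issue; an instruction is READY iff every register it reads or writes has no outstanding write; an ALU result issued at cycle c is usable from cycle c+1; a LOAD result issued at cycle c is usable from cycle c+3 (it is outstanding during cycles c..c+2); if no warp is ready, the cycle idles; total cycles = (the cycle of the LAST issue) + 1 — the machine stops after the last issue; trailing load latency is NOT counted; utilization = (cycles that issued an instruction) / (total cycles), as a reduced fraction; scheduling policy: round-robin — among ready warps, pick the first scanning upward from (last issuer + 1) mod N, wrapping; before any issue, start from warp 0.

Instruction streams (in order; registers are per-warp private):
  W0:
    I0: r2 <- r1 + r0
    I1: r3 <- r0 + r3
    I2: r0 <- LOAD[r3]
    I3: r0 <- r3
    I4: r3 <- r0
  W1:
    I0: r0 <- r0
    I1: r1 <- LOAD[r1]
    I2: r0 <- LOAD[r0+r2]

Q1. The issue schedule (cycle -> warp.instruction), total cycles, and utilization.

cycle 0: W0.I0
cycle 1: W1.I0
cycle 2: W0.I1
cycle 3: W1.I1
cycle 4: W0.I2
cycle 5: W1.I2
cycle 6: idle
cycle 7: W0.I3
cycle 8: W0.I4

Answer: 9 cycles, utilization 8/9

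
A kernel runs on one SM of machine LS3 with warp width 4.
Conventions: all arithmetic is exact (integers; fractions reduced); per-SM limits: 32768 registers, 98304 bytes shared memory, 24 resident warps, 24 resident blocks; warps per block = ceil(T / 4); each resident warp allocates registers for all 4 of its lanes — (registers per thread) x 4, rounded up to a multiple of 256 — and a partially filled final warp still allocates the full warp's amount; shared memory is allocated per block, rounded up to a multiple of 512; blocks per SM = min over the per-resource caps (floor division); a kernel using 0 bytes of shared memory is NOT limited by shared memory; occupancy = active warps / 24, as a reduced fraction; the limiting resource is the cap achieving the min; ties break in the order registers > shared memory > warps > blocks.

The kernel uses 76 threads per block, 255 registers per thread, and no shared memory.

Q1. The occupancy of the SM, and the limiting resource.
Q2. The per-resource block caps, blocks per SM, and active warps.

Answer: occupancy 19/24, limited by registers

registers: 1 block
shared memory: no limit (kernel uses none)
warps: 1 block
blocks: 24 blocks

Answer: 1 block, 19 active warps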